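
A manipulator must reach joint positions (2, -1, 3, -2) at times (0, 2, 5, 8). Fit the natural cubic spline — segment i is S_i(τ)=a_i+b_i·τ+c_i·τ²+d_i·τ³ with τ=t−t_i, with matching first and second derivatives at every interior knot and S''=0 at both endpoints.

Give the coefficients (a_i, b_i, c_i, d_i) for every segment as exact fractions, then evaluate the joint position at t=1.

  seg 0: a=2 b=-505/222 c=0 d=43/222
  seg 1: a=-1 b=11/222 c=43/37 d=-163/666
  seg 2: a=3 b=46/111 c=-77/74 d=77/666
S(1) = -3/37

Δ: Δ0=-3/2, Δ1=4/3, Δ2=-5/3
row 1: diag=10, rhs=17; c'=3/10, d'=17/10
row 2: denom=12−3·3/10=111/10; d'=(-18−3·17/10)/(111/10)=-77/37
back: M2=-77/37
back: M1=17/10−3/10·-77/37=86/37
M: M0=0, M1=86/37, M2=-77/37, M3=0
seg 0: a=2, c=M0/2=0, d=(M1−M0)/(6·2)=43/222, b=Δ0−h0·(2M0+M1)/6=-505/222
seg 1: a=-1, c=M1/2=43/37, d=(M2−M1)/(6·3)=-163/666, b=Δ1−h1·(2M1+M2)/6=11/222
seg 2: a=3, c=M2/2=-77/74, d=(M3−M2)/(6·3)=77/666, b=Δ2−h2·(2M2+M3)/6=46/111
t_q=1 → seg 0, τ=1; S=2+-505/222·τ+0·τ²+43/222·τ³=-3/37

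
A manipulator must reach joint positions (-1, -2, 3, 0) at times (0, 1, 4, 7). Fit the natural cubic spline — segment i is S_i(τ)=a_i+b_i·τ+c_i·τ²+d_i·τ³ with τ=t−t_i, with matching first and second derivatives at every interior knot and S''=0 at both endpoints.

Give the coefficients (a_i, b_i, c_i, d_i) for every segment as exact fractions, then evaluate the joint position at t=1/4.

  seg 0: a=-1 b=-127/87 c=0 d=40/87
  seg 1: a=-2 b=-7/87 c=40/29 d=-208/783
  seg 2: a=3 b=89/87 c=-88/87 d=88/783
S(1/4) = -315/232

Δ: Δ0=-1, Δ1=5/3, Δ2=-1
row 1: diag=8, rhs=16; c'=3/8, d'=2
row 2: denom=12−3·3/8=87/8; d'=(-16−3·2)/(87/8)=-176/87
back: M2=-176/87
back: M1=2−3/8·-176/87=80/29
M: M0=0, M1=80/29, M2=-176/87, M3=0
seg 0: a=-1, c=M0/2=0, d=(M1−M0)/(6·1)=40/87, b=Δ0−h0·(2M0+M1)/6=-127/87
seg 1: a=-2, c=M1/2=40/29, d=(M2−M1)/(6·3)=-208/783, b=Δ1−h1·(2M1+M2)/6=-7/87
seg 2: a=3, c=M2/2=-88/87, d=(M3−M2)/(6·3)=88/783, b=Δ2−h2·(2M2+M3)/6=89/87
t_q=1/4 → seg 0, τ=1/4; S=-1+-127/87·τ+0·τ²+40/87·τ³=-315/232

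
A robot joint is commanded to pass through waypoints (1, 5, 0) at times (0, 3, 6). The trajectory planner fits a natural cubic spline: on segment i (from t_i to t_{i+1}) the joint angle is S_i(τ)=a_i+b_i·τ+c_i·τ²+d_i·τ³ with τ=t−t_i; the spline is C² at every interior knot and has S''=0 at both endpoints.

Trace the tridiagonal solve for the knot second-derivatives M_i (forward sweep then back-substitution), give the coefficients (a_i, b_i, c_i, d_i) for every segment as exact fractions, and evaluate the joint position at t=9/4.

  seg 0: a=1 b=25/12 c=0 d=-1/12
  seg 1: a=5 b=-1/6 c=-3/4 d=1/12
S(9/4) = 1213/256

Δ: Δ0=4/3, Δ1=-5/3
row 1: diag=12, rhs=-18; c'=1/4, d'=-3/2
back: M1=-3/2
M: M0=0, M1=-3/2, M2=0
seg 0: a=1, c=M0/2=0, d=(M1−M0)/(6·3)=-1/12, b=Δ0−h0·(2M0+M1)/6=25/12
seg 1: a=5, c=M1/2=-3/4, d=(M2−M1)/(6·3)=1/12, b=Δ1−h1·(2M1+M2)/6=-1/6
t_q=9/4 → seg 0, τ=9/4; S=1+25/12·τ+0·τ²+-1/12·τ³=1213/256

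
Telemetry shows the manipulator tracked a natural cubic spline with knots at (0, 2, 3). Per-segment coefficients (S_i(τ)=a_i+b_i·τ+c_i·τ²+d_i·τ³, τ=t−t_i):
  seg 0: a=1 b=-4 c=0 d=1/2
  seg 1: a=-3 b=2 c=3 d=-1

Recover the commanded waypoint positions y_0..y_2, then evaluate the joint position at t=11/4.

y_0=1 y_1=-3 y_2=1
S(11/4) = -15/64

y_0 = S_0(0) = a_0 = 1
y_1 = S_1(0) = a_1 = -3
y_2 = S_1(1) = 1
t_q=11/4 is in segment 1 (τ=3/4); S_1(τ)=-15/64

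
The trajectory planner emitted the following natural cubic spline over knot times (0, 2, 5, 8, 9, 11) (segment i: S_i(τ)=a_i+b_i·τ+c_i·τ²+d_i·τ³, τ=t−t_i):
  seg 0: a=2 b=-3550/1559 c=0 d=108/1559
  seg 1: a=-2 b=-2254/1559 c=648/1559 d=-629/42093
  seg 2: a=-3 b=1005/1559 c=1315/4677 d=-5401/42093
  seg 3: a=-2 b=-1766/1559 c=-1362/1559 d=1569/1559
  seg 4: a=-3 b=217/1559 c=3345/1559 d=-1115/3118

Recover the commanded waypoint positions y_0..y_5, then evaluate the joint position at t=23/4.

y_0 = S_0(0) = a_0 = 2
y_1 = S_1(0) = a_1 = -2
y_2 = S_2(0) = a_2 = -3
y_3 = S_3(0) = a_3 = -2
y_4 = S_4(0) = a_4 = -3
y_5 = S_4(2) = 3
t_q=23/4 is in segment 2 (τ=3/4); S_2(τ)=-240709/99776

y_0=2 y_1=-2 y_2=-3 y_3=-2 y_4=-3 y_5=3
S(23/4) = -240709/99776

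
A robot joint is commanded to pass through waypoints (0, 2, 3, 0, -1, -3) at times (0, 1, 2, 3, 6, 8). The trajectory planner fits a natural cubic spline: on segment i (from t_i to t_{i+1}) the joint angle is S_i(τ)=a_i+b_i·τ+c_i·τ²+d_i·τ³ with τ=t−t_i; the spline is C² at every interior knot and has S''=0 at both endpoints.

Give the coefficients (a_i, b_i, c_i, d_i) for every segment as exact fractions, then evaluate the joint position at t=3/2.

  seg 0: a=0 b=6034/3075 c=0 d=116/3075
  seg 1: a=2 b=6382/3075 c=116/1025 d=-731/615
  seg 2: a=3 b=-3887/3075 c=-3539/1025 d=5279/3075
  seg 3: a=0 b=-9284/3075 c=348/205 d=-2467/9225
  seg 4: a=-1 b=-167/3075 c=-727/1025 d=727/6150
S(3/2) = 23923/8200

Δ: Δ0=2, Δ1=1, Δ2=-3, Δ3=-1/3, Δ4=-1
row 1: diag=4, rhs=-6; c'=1/4, d'=-3/2
row 2: denom=4−1·1/4=15/4; d'=(-24−1·-3/2)/(15/4)=-6
row 3: denom=8−1·4/15=116/15; d'=(16−1·-6)/(116/15)=165/58
row 4: denom=10−3·45/116=1025/116; d'=(-4−3·165/58)/(1025/116)=-1454/1025
back: M4=-1454/1025
back: M3=165/58−45/116·-1454/1025=696/205
back: M2=-6−4/15·696/205=-7078/1025
back: M1=-3/2−1/4·-7078/1025=232/1025
M: M0=0, M1=232/1025, M2=-7078/1025, M3=696/205, M4=-1454/1025, M5=0
seg 0: a=0, c=M0/2=0, d=(M1−M0)/(6·1)=116/3075, b=Δ0−h0·(2M0+M1)/6=6034/3075
seg 1: a=2, c=M1/2=116/1025, d=(M2−M1)/(6·1)=-731/615, b=Δ1−h1·(2M1+M2)/6=6382/3075
seg 2: a=3, c=M2/2=-3539/1025, d=(M3−M2)/(6·1)=5279/3075, b=Δ2−h2·(2M2+M3)/6=-3887/3075
seg 3: a=0, c=M3/2=348/205, d=(M4−M3)/(6·3)=-2467/9225, b=Δ3−h3·(2M3+M4)/6=-9284/3075
seg 4: a=-1, c=M4/2=-727/1025, d=(M5−M4)/(6·2)=727/6150, b=Δ4−h4·(2M4+M5)/6=-167/3075
t_q=3/2 → seg 1, τ=1/2; S=2+6382/3075·τ+116/1025·τ²+-731/615·τ³=23923/8200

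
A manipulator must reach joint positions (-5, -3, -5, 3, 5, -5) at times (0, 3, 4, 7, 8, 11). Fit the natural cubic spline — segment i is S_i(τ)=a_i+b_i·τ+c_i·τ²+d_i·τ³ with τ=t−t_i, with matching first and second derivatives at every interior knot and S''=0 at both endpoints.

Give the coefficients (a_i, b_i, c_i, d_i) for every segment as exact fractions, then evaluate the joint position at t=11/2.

  seg 0: a=-5 b=2200/1131 c=0 d=-482/3393
  seg 1: a=-3 b=-2138/1131 c=-482/377 d=1322/1131
  seg 2: a=-5 b=-1064/1131 c=840/377 d=-40/117
  seg 3: a=3 b=3616/1131 c=-320/377 d=-394/1131
  seg 4: a=5 b=514/1131 c=-714/377 d=238/1131
S(11/2) = -74/29

Δ: Δ0=2/3, Δ1=-2, Δ2=8/3, Δ3=2, Δ4=-10/3
row 1: diag=8, rhs=-16; c'=1/8, d'=-2
row 2: denom=8−1·1/8=63/8; d'=(28−1·-2)/(63/8)=80/21
row 3: denom=8−3·8/21=48/7; d'=(-4−3·80/21)/(48/7)=-9/4
row 4: denom=8−1·7/48=377/48; d'=(-32−1·-9/4)/(377/48)=-1428/377
back: M4=-1428/377
back: M3=-9/4−7/48·-1428/377=-640/377
back: M2=80/21−8/21·-640/377=1680/377
back: M1=-2−1/8·1680/377=-964/377
M: M0=0, M1=-964/377, M2=1680/377, M3=-640/377, M4=-1428/377, M5=0
seg 0: a=-5, c=M0/2=0, d=(M1−M0)/(6·3)=-482/3393, b=Δ0−h0·(2M0+M1)/6=2200/1131
seg 1: a=-3, c=M1/2=-482/377, d=(M2−M1)/(6·1)=1322/1131, b=Δ1−h1·(2M1+M2)/6=-2138/1131
seg 2: a=-5, c=M2/2=840/377, d=(M3−M2)/(6·3)=-40/117, b=Δ2−h2·(2M2+M3)/6=-1064/1131
seg 3: a=3, c=M3/2=-320/377, d=(M4−M3)/(6·1)=-394/1131, b=Δ3−h3·(2M3+M4)/6=3616/1131
seg 4: a=5, c=M4/2=-714/377, d=(M5−M4)/(6·3)=238/1131, b=Δ4−h4·(2M4+M5)/6=514/1131
t_q=11/2 → seg 2, τ=3/2; S=-5+-1064/1131·τ+840/377·τ²+-40/117·τ³=-74/29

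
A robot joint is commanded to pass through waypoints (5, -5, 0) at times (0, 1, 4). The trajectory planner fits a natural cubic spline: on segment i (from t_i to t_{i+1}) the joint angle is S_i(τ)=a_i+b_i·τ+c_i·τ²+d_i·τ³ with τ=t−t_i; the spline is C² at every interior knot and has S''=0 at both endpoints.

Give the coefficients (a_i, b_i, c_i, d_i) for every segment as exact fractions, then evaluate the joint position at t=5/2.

  seg 0: a=5 b=-275/24 c=0 d=35/24
  seg 1: a=-5 b=-85/12 c=35/8 d=-35/72
S(5/2) = -475/64

Δ: Δ0=-10, Δ1=5/3
row 1: diag=8, rhs=70; c'=3/8, d'=35/4
back: M1=35/4
M: M0=0, M1=35/4, M2=0
seg 0: a=5, c=M0/2=0, d=(M1−M0)/(6·1)=35/24, b=Δ0−h0·(2M0+M1)/6=-275/24
seg 1: a=-5, c=M1/2=35/8, d=(M2−M1)/(6·3)=-35/72, b=Δ1−h1·(2M1+M2)/6=-85/12
t_q=5/2 → seg 1, τ=3/2; S=-5+-85/12·τ+35/8·τ²+-35/72·τ³=-475/64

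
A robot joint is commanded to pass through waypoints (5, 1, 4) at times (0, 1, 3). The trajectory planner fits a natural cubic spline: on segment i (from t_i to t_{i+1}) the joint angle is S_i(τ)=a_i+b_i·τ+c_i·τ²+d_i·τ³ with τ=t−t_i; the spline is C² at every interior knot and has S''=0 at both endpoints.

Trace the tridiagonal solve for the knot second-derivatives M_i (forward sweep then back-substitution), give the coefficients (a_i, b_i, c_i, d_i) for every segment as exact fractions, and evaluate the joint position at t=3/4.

Δ: Δ0=-4, Δ1=3/2
row 1: diag=6, rhs=33; c'=1/3, d'=11/2
back: M1=11/2
M: M0=0, M1=11/2, M2=0
seg 0: a=5, c=M0/2=0, d=(M1−M0)/(6·1)=11/12, b=Δ0−h0·(2M0+M1)/6=-59/12
seg 1: a=1, c=M1/2=11/4, d=(M2−M1)/(6·2)=-11/24, b=Δ1−h1·(2M1+M2)/6=-13/6
t_q=3/4 → seg 0, τ=3/4; S=5+-59/12·τ+0·τ²+11/12·τ³=435/256

  seg 0: a=5 b=-59/12 c=0 d=11/12
  seg 1: a=1 b=-13/6 c=11/4 d=-11/24
S(3/4) = 435/256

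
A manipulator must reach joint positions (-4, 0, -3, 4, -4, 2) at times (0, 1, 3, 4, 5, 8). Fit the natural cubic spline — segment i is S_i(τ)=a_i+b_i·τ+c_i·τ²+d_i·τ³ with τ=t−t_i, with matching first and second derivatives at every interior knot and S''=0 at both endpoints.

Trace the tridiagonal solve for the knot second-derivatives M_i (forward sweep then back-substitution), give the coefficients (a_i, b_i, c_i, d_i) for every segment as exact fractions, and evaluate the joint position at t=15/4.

  seg 0: a=-4 b=2771/472 c=0 d=-883/472
  seg 1: a=0 b=61/236 c=-2649/472 d=1117/472
  seg 2: a=-3 b=1465/236 c=4053/472 d=-3679/472
  seg 3: a=4 b=-1/472 c=-873/59 d=3209/472
  seg 4: a=-4 b=-2171/236 c=2643/472 d=-881/1416
S(15/4) = 96591/30208

Δ: Δ0=4, Δ1=-3/2, Δ2=7, Δ3=-8, Δ4=2
row 1: diag=6, rhs=-33; c'=1/3, d'=-11/2
row 2: denom=6−2·1/3=16/3; d'=(51−2·-11/2)/(16/3)=93/8
row 3: denom=4−1·3/16=61/16; d'=(-90−1·93/8)/(61/16)=-1626/61
row 4: denom=8−1·16/61=472/61; d'=(60−1·-1626/61)/(472/61)=2643/236
back: M4=2643/236
back: M3=-1626/61−16/61·2643/236=-1746/59
back: M2=93/8−3/16·-1746/59=4053/236
back: M1=-11/2−1/3·4053/236=-2649/236
M: M0=0, M1=-2649/236, M2=4053/236, M3=-1746/59, M4=2643/236, M5=0
seg 0: a=-4, c=M0/2=0, d=(M1−M0)/(6·1)=-883/472, b=Δ0−h0·(2M0+M1)/6=2771/472
seg 1: a=0, c=M1/2=-2649/472, d=(M2−M1)/(6·2)=1117/472, b=Δ1−h1·(2M1+M2)/6=61/236
seg 2: a=-3, c=M2/2=4053/472, d=(M3−M2)/(6·1)=-3679/472, b=Δ2−h2·(2M2+M3)/6=1465/236
seg 3: a=4, c=M3/2=-873/59, d=(M4−M3)/(6·1)=3209/472, b=Δ3−h3·(2M3+M4)/6=-1/472
seg 4: a=-4, c=M4/2=2643/472, d=(M5−M4)/(6·3)=-881/1416, b=Δ4−h4·(2M4+M5)/6=-2171/236
t_q=15/4 → seg 2, τ=3/4; S=-3+1465/236·τ+4053/472·τ²+-3679/472·τ³=96591/30208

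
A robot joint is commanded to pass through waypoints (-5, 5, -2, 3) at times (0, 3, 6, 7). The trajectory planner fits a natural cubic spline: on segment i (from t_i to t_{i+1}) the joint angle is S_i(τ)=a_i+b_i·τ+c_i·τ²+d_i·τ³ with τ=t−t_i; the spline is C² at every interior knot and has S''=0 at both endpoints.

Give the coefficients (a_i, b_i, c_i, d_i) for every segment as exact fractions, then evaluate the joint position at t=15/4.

Δ: Δ0=10/3, Δ1=-7/3, Δ2=5
row 1: diag=12, rhs=-34; c'=1/4, d'=-17/6
row 2: denom=8−3·1/4=29/4; d'=(44−3·-17/6)/(29/4)=210/29
back: M2=210/29
back: M1=-17/6−1/4·210/29=-404/87
M: M0=0, M1=-404/87, M2=210/29, M3=0
seg 0: a=-5, c=M0/2=0, d=(M1−M0)/(6·3)=-202/783, b=Δ0−h0·(2M0+M1)/6=164/29
seg 1: a=5, c=M1/2=-202/87, d=(M2−M1)/(6·3)=517/783, b=Δ1−h1·(2M1+M2)/6=-38/29
seg 2: a=-2, c=M2/2=105/29, d=(M3−M2)/(6·1)=-35/29, b=Δ2−h2·(2M2+M3)/6=75/29
t_q=15/4 → seg 1, τ=3/4; S=5+-38/29·τ+-202/87·τ²+517/783·τ³=5549/1856

  seg 0: a=-5 b=164/29 c=0 d=-202/783
  seg 1: a=5 b=-38/29 c=-202/87 d=517/783
  seg 2: a=-2 b=75/29 c=105/29 d=-35/29
S(15/4) = 5549/1856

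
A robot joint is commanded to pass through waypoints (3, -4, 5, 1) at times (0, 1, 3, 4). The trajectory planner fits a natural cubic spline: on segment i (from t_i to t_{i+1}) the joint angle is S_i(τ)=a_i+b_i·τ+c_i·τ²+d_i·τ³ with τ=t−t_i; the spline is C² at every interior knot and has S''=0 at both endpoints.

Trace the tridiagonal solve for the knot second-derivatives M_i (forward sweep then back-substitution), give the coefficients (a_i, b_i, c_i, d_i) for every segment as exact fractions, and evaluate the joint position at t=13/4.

  seg 0: a=3 b=-155/16 c=0 d=43/16
  seg 1: a=-4 b=-13/8 c=129/16 d=-5/2
  seg 2: a=5 b=5/8 c=-111/16 d=37/16
S(13/4) = 4873/1024

Δ: Δ0=-7, Δ1=9/2, Δ2=-4
row 1: diag=6, rhs=69; c'=1/3, d'=23/2
row 2: denom=6−2·1/3=16/3; d'=(-51−2·23/2)/(16/3)=-111/8
back: M2=-111/8
back: M1=23/2−1/3·-111/8=129/8
M: M0=0, M1=129/8, M2=-111/8, M3=0
seg 0: a=3, c=M0/2=0, d=(M1−M0)/(6·1)=43/16, b=Δ0−h0·(2M0+M1)/6=-155/16
seg 1: a=-4, c=M1/2=129/16, d=(M2−M1)/(6·2)=-5/2, b=Δ1−h1·(2M1+M2)/6=-13/8
seg 2: a=5, c=M2/2=-111/16, d=(M3−M2)/(6·1)=37/16, b=Δ2−h2·(2M2+M3)/6=5/8
t_q=13/4 → seg 2, τ=1/4; S=5+5/8·τ+-111/16·τ²+37/16·τ³=4873/1024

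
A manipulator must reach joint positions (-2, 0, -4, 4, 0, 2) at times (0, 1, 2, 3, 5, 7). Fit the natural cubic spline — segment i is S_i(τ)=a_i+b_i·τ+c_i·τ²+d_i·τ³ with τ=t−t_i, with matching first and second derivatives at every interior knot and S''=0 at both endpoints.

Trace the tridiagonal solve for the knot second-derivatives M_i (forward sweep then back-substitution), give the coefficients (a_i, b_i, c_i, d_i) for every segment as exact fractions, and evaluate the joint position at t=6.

  seg 0: a=-2 b=1439/314 c=0 d=-811/314
  seg 1: a=0 b=-497/157 c=-2433/314 d=2171/314
  seg 2: a=-4 b=653/314 c=2040/157 d=-2221/314
  seg 3: a=4 b=1075/157 c=-2583/314 d=597/314
  seg 4: a=0 b=-509/157 c=999/314 d=-333/628
S(6) = -371/628

Δ: Δ0=2, Δ1=-4, Δ2=8, Δ3=-2, Δ4=1
row 1: diag=4, rhs=-36; c'=1/4, d'=-9
row 2: denom=4−1·1/4=15/4; d'=(72−1·-9)/(15/4)=108/5
row 3: denom=6−1·4/15=86/15; d'=(-60−1·108/5)/(86/15)=-612/43
row 4: denom=8−2·15/43=314/43; d'=(18−2·-612/43)/(314/43)=999/157
back: M4=999/157
back: M3=-612/43−15/43·999/157=-2583/157
back: M2=108/5−4/15·-2583/157=4080/157
back: M1=-9−1/4·4080/157=-2433/157
M: M0=0, M1=-2433/157, M2=4080/157, M3=-2583/157, M4=999/157, M5=0
seg 0: a=-2, c=M0/2=0, d=(M1−M0)/(6·1)=-811/314, b=Δ0−h0·(2M0+M1)/6=1439/314
seg 1: a=0, c=M1/2=-2433/314, d=(M2−M1)/(6·1)=2171/314, b=Δ1−h1·(2M1+M2)/6=-497/157
seg 2: a=-4, c=M2/2=2040/157, d=(M3−M2)/(6·1)=-2221/314, b=Δ2−h2·(2M2+M3)/6=653/314
seg 3: a=4, c=M3/2=-2583/314, d=(M4−M3)/(6·2)=597/314, b=Δ3−h3·(2M3+M4)/6=1075/157
seg 4: a=0, c=M4/2=999/314, d=(M5−M4)/(6·2)=-333/628, b=Δ4−h4·(2M4+M5)/6=-509/157
t_q=6 → seg 4, τ=1; S=0+-509/157·τ+999/314·τ²+-333/628·τ³=-371/628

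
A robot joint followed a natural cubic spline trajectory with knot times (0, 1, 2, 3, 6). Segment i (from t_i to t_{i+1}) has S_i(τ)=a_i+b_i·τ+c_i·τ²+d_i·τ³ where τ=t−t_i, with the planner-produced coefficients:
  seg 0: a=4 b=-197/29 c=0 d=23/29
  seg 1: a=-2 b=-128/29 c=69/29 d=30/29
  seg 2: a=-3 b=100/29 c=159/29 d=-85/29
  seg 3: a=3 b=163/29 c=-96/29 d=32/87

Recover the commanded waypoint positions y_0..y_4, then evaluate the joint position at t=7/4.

y_0 = S_0(0) = a_0 = 4
y_1 = S_1(0) = a_1 = -2
y_2 = S_2(0) = a_2 = -3
y_3 = S_3(0) = a_3 = 3
y_4 = S_3(3) = 0
t_q=7/4 is in segment 1 (τ=3/4); S_1(τ)=-3281/928

y_0=4 y_1=-2 y_2=-3 y_3=3 y_4=0
S(7/4) = -3281/928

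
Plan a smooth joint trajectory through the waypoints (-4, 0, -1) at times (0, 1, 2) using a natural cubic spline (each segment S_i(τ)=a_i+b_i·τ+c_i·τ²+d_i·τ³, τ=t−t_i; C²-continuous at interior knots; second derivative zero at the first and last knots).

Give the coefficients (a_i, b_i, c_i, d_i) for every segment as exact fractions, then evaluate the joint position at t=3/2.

  seg 0: a=-4 b=21/4 c=0 d=-5/4
  seg 1: a=0 b=3/2 c=-15/4 d=5/4
S(3/2) = -1/32

Δ: Δ0=4, Δ1=-1
row 1: diag=4, rhs=-30; c'=1/4, d'=-15/2
back: M1=-15/2
M: M0=0, M1=-15/2, M2=0
seg 0: a=-4, c=M0/2=0, d=(M1−M0)/(6·1)=-5/4, b=Δ0−h0·(2M0+M1)/6=21/4
seg 1: a=0, c=M1/2=-15/4, d=(M2−M1)/(6·1)=5/4, b=Δ1−h1·(2M1+M2)/6=3/2
t_q=3/2 → seg 1, τ=1/2; S=0+3/2·τ+-15/4·τ²+5/4·τ³=-1/32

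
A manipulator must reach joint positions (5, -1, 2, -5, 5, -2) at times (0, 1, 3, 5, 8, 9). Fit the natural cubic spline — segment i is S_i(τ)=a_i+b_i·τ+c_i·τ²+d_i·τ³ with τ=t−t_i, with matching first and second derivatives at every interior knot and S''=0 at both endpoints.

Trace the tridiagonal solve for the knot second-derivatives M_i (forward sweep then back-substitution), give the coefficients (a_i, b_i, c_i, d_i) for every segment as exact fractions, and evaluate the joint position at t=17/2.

Δ: Δ0=-6, Δ1=3/2, Δ2=-7/2, Δ3=10/3, Δ4=-7
row 1: diag=6, rhs=45; c'=1/3, d'=15/2
row 2: denom=8−2·1/3=22/3; d'=(-30−2·15/2)/(22/3)=-135/22
row 3: denom=10−2·3/11=104/11; d'=(41−2·-135/22)/(104/11)=293/52
row 4: denom=8−3·33/104=733/104; d'=(-62−3·293/52)/(733/104)=-8206/733
back: M4=-8206/733
back: M3=293/52−33/104·-8206/733=6734/733
back: M2=-135/22−3/11·6734/733=-12669/1466
back: M1=15/2−1/3·-12669/1466=7609/733
M: M0=0, M1=7609/733, M2=-12669/1466, M3=6734/733, M4=-8206/733, M5=0
seg 0: a=5, c=M0/2=0, d=(M1−M0)/(6·1)=7609/4398, b=Δ0−h0·(2M0+M1)/6=-33997/4398
seg 1: a=-1, c=M1/2=7609/1466, d=(M2−M1)/(6·2)=-27887/17592, b=Δ1−h1·(2M1+M2)/6=-5585/2199
seg 2: a=2, c=M2/2=-12669/2932, d=(M3−M2)/(6·2)=26137/17592, b=Δ2−h2·(2M2+M3)/6=-3523/4398
seg 3: a=-5, c=M3/2=3367/733, d=(M4−M3)/(6·3)=-830/733, b=Δ3−h3·(2M3+M4)/6=-563/2199
seg 4: a=5, c=M4/2=-4103/733, d=(M5−M4)/(6·1)=4103/2199, b=Δ4−h4·(2M4+M5)/6=-7187/2199
t_q=17/2 → seg 4, τ=1/2; S=5+-7187/2199·τ+-4103/733·τ²+4103/2199·τ³=12899/5864

  seg 0: a=5 b=-33997/4398 c=0 d=7609/4398
  seg 1: a=-1 b=-5585/2199 c=7609/1466 d=-27887/17592
  seg 2: a=2 b=-3523/4398 c=-12669/2932 d=26137/17592
  seg 3: a=-5 b=-563/2199 c=3367/733 d=-830/733
  seg 4: a=5 b=-7187/2199 c=-4103/733 d=4103/2199
S(17/2) = 12899/5864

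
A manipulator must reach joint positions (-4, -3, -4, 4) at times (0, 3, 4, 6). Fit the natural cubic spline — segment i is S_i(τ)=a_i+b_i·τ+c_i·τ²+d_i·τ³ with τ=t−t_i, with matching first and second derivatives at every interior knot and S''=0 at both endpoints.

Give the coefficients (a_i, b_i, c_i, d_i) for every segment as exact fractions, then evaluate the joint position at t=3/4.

  seg 0: a=-4 b=164/141 c=0 d=-13/141
  seg 1: a=-3 b=-187/141 c=-39/47 d=163/141
  seg 2: a=-4 b=68/141 c=124/47 d=-62/141
S(3/4) = -9525/3008

Δ: Δ0=1/3, Δ1=-1, Δ2=4
row 1: diag=8, rhs=-8; c'=1/8, d'=-1
row 2: denom=6−1·1/8=47/8; d'=(30−1·-1)/(47/8)=248/47
back: M2=248/47
back: M1=-1−1/8·248/47=-78/47
M: M0=0, M1=-78/47, M2=248/47, M3=0
seg 0: a=-4, c=M0/2=0, d=(M1−M0)/(6·3)=-13/141, b=Δ0−h0·(2M0+M1)/6=164/141
seg 1: a=-3, c=M1/2=-39/47, d=(M2−M1)/(6·1)=163/141, b=Δ1−h1·(2M1+M2)/6=-187/141
seg 2: a=-4, c=M2/2=124/47, d=(M3−M2)/(6·2)=-62/141, b=Δ2−h2·(2M2+M3)/6=68/141
t_q=3/4 → seg 0, τ=3/4; S=-4+164/141·τ+0·τ²+-13/141·τ³=-9525/3008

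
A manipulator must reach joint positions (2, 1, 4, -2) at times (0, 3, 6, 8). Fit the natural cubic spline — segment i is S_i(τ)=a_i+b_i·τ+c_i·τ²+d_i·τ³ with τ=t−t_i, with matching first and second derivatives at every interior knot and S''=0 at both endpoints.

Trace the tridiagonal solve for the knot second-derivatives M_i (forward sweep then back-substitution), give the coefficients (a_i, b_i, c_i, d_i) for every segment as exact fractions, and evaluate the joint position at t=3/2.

Δ: Δ0=-1/3, Δ1=1, Δ2=-3
row 1: diag=12, rhs=8; c'=1/4, d'=2/3
row 2: denom=10−3·1/4=37/4; d'=(-24−3·2/3)/(37/4)=-104/37
back: M2=-104/37
back: M1=2/3−1/4·-104/37=152/111
M: M0=0, M1=152/111, M2=-104/37, M3=0
seg 0: a=2, c=M0/2=0, d=(M1−M0)/(6·3)=76/999, b=Δ0−h0·(2M0+M1)/6=-113/111
seg 1: a=1, c=M1/2=76/111, d=(M2−M1)/(6·3)=-232/999, b=Δ1−h1·(2M1+M2)/6=115/111
seg 2: a=4, c=M2/2=-52/37, d=(M3−M2)/(6·2)=26/111, b=Δ2−h2·(2M2+M3)/6=-125/111
t_q=3/2 → seg 0, τ=3/2; S=2+-113/111·τ+0·τ²+76/999·τ³=27/37

  seg 0: a=2 b=-113/111 c=0 d=76/999
  seg 1: a=1 b=115/111 c=76/111 d=-232/999
  seg 2: a=4 b=-125/111 c=-52/37 d=26/111
S(3/2) = 27/37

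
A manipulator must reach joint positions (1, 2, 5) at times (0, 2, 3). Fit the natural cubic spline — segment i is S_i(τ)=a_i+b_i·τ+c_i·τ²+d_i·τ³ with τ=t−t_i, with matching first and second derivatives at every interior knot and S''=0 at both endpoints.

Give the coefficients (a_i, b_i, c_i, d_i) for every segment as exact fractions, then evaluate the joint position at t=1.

Δ: Δ0=1/2, Δ1=3
row 1: diag=6, rhs=15; c'=1/6, d'=5/2
back: M1=5/2
M: M0=0, M1=5/2, M2=0
seg 0: a=1, c=M0/2=0, d=(M1−M0)/(6·2)=5/24, b=Δ0−h0·(2M0+M1)/6=-1/3
seg 1: a=2, c=M1/2=5/4, d=(M2−M1)/(6·1)=-5/12, b=Δ1−h1·(2M1+M2)/6=13/6
t_q=1 → seg 0, τ=1; S=1+-1/3·τ+0·τ²+5/24·τ³=7/8

  seg 0: a=1 b=-1/3 c=0 d=5/24
  seg 1: a=2 b=13/6 c=5/4 d=-5/12
S(1) = 7/8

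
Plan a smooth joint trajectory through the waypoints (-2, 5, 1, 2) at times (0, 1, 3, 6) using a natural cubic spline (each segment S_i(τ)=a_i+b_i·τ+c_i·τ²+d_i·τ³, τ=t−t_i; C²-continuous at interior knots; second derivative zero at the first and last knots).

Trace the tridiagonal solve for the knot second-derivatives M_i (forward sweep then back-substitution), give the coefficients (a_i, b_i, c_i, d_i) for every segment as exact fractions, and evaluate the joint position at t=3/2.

  seg 0: a=-2 b=365/42 c=0 d=-71/42
  seg 1: a=5 b=76/21 c=-71/14 d=95/84
  seg 2: a=1 b=-65/21 c=12/7 d=-4/21
S(3/2) = 1273/224

Δ: Δ0=7, Δ1=-2, Δ2=1/3
row 1: diag=6, rhs=-54; c'=1/3, d'=-9
row 2: denom=10−2·1/3=28/3; d'=(14−2·-9)/(28/3)=24/7
back: M2=24/7
back: M1=-9−1/3·24/7=-71/7
M: M0=0, M1=-71/7, M2=24/7, M3=0
seg 0: a=-2, c=M0/2=0, d=(M1−M0)/(6·1)=-71/42, b=Δ0−h0·(2M0+M1)/6=365/42
seg 1: a=5, c=M1/2=-71/14, d=(M2−M1)/(6·2)=95/84, b=Δ1−h1·(2M1+M2)/6=76/21
seg 2: a=1, c=M2/2=12/7, d=(M3−M2)/(6·3)=-4/21, b=Δ2−h2·(2M2+M3)/6=-65/21
t_q=3/2 → seg 1, τ=1/2; S=5+76/21·τ+-71/14·τ²+95/84·τ³=1273/224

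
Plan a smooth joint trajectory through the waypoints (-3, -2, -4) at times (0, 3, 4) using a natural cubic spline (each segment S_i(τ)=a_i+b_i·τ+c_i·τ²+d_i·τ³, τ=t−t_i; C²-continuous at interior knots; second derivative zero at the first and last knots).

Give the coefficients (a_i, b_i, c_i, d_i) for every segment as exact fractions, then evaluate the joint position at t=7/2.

Δ: Δ0=1/3, Δ1=-2
row 1: diag=8, rhs=-14; c'=1/8, d'=-7/4
back: M1=-7/4
M: M0=0, M1=-7/4, M2=0
seg 0: a=-3, c=M0/2=0, d=(M1−M0)/(6·3)=-7/72, b=Δ0−h0·(2M0+M1)/6=29/24
seg 1: a=-2, c=M1/2=-7/8, d=(M2−M1)/(6·1)=7/24, b=Δ1−h1·(2M1+M2)/6=-17/12
t_q=7/2 → seg 1, τ=1/2; S=-2+-17/12·τ+-7/8·τ²+7/24·τ³=-185/64

  seg 0: a=-3 b=29/24 c=0 d=-7/72
  seg 1: a=-2 b=-17/12 c=-7/8 d=7/24
S(7/2) = -185/64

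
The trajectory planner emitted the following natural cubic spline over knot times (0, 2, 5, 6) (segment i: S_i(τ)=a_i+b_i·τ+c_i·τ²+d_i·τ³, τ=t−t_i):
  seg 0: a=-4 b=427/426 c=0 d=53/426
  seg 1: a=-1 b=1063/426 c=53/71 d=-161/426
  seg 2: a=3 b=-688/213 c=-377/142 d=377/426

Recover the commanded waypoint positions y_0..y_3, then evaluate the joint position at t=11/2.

y_0 = S_0(0) = a_0 = -4
y_1 = S_1(0) = a_1 = -1
y_2 = S_2(0) = a_2 = 3
y_3 = S_2(1) = -2
t_q=11/2 is in segment 2 (τ=1/2); S_2(τ)=945/1136

y_0=-4 y_1=-1 y_2=3 y_3=-2
S(11/2) = 945/1136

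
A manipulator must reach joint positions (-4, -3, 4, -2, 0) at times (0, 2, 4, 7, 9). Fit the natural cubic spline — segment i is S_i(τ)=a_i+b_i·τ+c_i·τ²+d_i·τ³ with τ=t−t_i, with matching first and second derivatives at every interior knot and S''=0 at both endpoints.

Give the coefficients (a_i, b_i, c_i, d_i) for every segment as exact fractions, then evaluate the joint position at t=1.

Δ: Δ0=1/2, Δ1=7/2, Δ2=-2, Δ3=1
row 1: diag=8, rhs=18; c'=1/4, d'=9/4
row 2: denom=10−2·1/4=19/2; d'=(-33−2·9/4)/(19/2)=-75/19
row 3: denom=10−3·6/19=172/19; d'=(18−3·-75/19)/(172/19)=567/172
back: M3=567/172
back: M2=-75/19−6/19·567/172=-429/86
back: M1=9/4−1/4·-429/86=1203/344
M: M0=0, M1=1203/344, M2=-429/86, M3=567/172, M4=0
seg 0: a=-4, c=M0/2=0, d=(M1−M0)/(6·2)=401/1376, b=Δ0−h0·(2M0+M1)/6=-229/344
seg 1: a=-3, c=M1/2=1203/688, d=(M2−M1)/(6·2)=-973/1376, b=Δ1−h1·(2M1+M2)/6=487/172
seg 2: a=4, c=M2/2=-429/172, d=(M3−M2)/(6·3)=475/1032, b=Δ2−h2·(2M2+M3)/6=461/344
seg 3: a=-2, c=M3/2=567/344, d=(M4−M3)/(6·2)=-189/688, b=Δ3−h3·(2M3+M4)/6=-103/86
t_q=1 → seg 0, τ=1; S=-4+-229/344·τ+0·τ²+401/1376·τ³=-6019/1376

  seg 0: a=-4 b=-229/344 c=0 d=401/1376
  seg 1: a=-3 b=487/172 c=1203/688 d=-973/1376
  seg 2: a=4 b=461/344 c=-429/172 d=475/1032
  seg 3: a=-2 b=-103/86 c=567/344 d=-189/688
S(1) = -6019/1376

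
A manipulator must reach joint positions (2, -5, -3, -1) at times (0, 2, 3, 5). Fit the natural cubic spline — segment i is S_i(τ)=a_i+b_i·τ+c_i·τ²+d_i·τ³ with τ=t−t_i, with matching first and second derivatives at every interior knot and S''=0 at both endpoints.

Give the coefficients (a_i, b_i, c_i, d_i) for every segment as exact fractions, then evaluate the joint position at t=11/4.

Δ: Δ0=-7/2, Δ1=2, Δ2=1
row 1: diag=6, rhs=33; c'=1/6, d'=11/2
row 2: denom=6−1·1/6=35/6; d'=(-6−1·11/2)/(35/6)=-69/35
back: M2=-69/35
back: M1=11/2−1/6·-69/35=204/35
M: M0=0, M1=204/35, M2=-69/35, M3=0
seg 0: a=2, c=M0/2=0, d=(M1−M0)/(6·2)=17/35, b=Δ0−h0·(2M0+M1)/6=-381/70
seg 1: a=-5, c=M1/2=102/35, d=(M2−M1)/(6·1)=-13/10, b=Δ1−h1·(2M1+M2)/6=27/70
seg 2: a=-3, c=M2/2=-69/70, d=(M3−M2)/(6·2)=23/140, b=Δ2−h2·(2M2+M3)/6=81/35
t_q=11/4 → seg 1, τ=3/4; S=-5+27/70·τ+102/35·τ²+-13/10·τ³=-16217/4480

  seg 0: a=2 b=-381/70 c=0 d=17/35
  seg 1: a=-5 b=27/70 c=102/35 d=-13/10
  seg 2: a=-3 b=81/35 c=-69/70 d=23/140
S(11/4) = -16217/4480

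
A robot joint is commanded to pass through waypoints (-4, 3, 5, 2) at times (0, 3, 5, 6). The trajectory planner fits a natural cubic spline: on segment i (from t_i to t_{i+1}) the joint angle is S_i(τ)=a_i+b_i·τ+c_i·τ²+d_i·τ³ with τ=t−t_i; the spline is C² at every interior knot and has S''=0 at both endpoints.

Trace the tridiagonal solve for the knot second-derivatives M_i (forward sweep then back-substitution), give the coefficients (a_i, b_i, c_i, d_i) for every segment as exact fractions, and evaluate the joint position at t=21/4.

Δ: Δ0=7/3, Δ1=1, Δ2=-3
row 1: diag=10, rhs=-8; c'=1/5, d'=-4/5
row 2: denom=6−2·1/5=28/5; d'=(-24−2·-4/5)/(28/5)=-4
back: M2=-4
back: M1=-4/5−1/5·-4=0
M: M0=0, M1=0, M2=-4, M3=0
seg 0: a=-4, c=M0/2=0, d=(M1−M0)/(6·3)=0, b=Δ0−h0·(2M0+M1)/6=7/3
seg 1: a=3, c=M1/2=0, d=(M2−M1)/(6·2)=-1/3, b=Δ1−h1·(2M1+M2)/6=7/3
seg 2: a=5, c=M2/2=-2, d=(M3−M2)/(6·1)=2/3, b=Δ2−h2·(2M2+M3)/6=-5/3
t_q=21/4 → seg 2, τ=1/4; S=5+-5/3·τ+-2·τ²+2/3·τ³=143/32

  seg 0: a=-4 b=7/3 c=0 d=0
  seg 1: a=3 b=7/3 c=0 d=-1/3
  seg 2: a=5 b=-5/3 c=-2 d=2/3
S(21/4) = 143/32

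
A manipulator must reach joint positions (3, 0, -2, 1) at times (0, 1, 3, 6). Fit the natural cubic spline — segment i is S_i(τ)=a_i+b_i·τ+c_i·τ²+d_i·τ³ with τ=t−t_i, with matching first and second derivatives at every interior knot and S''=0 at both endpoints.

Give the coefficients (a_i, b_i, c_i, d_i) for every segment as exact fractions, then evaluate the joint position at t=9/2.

  seg 0: a=3 b=-23/7 c=0 d=2/7
  seg 1: a=0 b=-17/7 c=6/7 d=-1/14
  seg 2: a=-2 b=1/7 c=3/7 d=-1/21
S(9/2) = -55/56

Δ: Δ0=-3, Δ1=-1, Δ2=1
row 1: diag=6, rhs=12; c'=1/3, d'=2
row 2: denom=10−2·1/3=28/3; d'=(12−2·2)/(28/3)=6/7
back: M2=6/7
back: M1=2−1/3·6/7=12/7
M: M0=0, M1=12/7, M2=6/7, M3=0
seg 0: a=3, c=M0/2=0, d=(M1−M0)/(6·1)=2/7, b=Δ0−h0·(2M0+M1)/6=-23/7
seg 1: a=0, c=M1/2=6/7, d=(M2−M1)/(6·2)=-1/14, b=Δ1−h1·(2M1+M2)/6=-17/7
seg 2: a=-2, c=M2/2=3/7, d=(M3−M2)/(6·3)=-1/21, b=Δ2−h2·(2M2+M3)/6=1/7
t_q=9/2 → seg 2, τ=3/2; S=-2+1/7·τ+3/7·τ²+-1/21·τ³=-55/56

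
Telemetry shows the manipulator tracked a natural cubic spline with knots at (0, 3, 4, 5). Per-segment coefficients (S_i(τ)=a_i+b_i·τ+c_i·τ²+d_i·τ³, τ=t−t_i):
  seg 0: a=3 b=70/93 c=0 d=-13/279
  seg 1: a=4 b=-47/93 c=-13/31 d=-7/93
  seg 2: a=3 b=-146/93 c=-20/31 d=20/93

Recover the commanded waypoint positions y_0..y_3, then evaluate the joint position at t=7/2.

y_0 = S_0(0) = a_0 = 3
y_1 = S_1(0) = a_1 = 4
y_2 = S_2(0) = a_2 = 3
y_3 = S_2(1) = 1
t_q=7/2 is in segment 1 (τ=1/2); S_1(τ)=901/248

y_0=3 y_1=4 y_2=3 y_3=1
S(7/2) = 901/248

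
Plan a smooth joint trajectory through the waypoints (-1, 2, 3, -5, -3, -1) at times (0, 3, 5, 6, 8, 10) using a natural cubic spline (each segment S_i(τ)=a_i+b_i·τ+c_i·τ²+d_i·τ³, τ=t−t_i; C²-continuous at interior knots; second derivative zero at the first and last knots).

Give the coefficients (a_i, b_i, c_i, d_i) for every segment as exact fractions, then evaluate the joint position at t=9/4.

  seg 0: a=-1 b=23/596 c=0 d=191/1788
  seg 1: a=2 b=871/298 c=573/596 d=-1295/1192
  seg 2: a=3 b=-934/149 c=-828/149 d=570/149
  seg 3: a=-5 b=-880/149 c=882/149 d=-735/596
  seg 4: a=-3 b=443/149 c=-441/298 d=147/596
S(9/4) = 11581/38144

Δ: Δ0=1, Δ1=1/2, Δ2=-8, Δ3=1, Δ4=1
row 1: diag=10, rhs=-3; c'=1/5, d'=-3/10
row 2: denom=6−2·1/5=28/5; d'=(-51−2·-3/10)/(28/5)=-9
row 3: denom=6−1·5/28=163/28; d'=(54−1·-9)/(163/28)=1764/163
row 4: denom=8−2·56/163=1192/163; d'=(0−2·1764/163)/(1192/163)=-441/149
back: M4=-441/149
back: M3=1764/163−56/163·-441/149=1764/149
back: M2=-9−5/28·1764/149=-1656/149
back: M1=-3/10−1/5·-1656/149=573/298
M: M0=0, M1=573/298, M2=-1656/149, M3=1764/149, M4=-441/149, M5=0
seg 0: a=-1, c=M0/2=0, d=(M1−M0)/(6·3)=191/1788, b=Δ0−h0·(2M0+M1)/6=23/596
seg 1: a=2, c=M1/2=573/596, d=(M2−M1)/(6·2)=-1295/1192, b=Δ1−h1·(2M1+M2)/6=871/298
seg 2: a=3, c=M2/2=-828/149, d=(M3−M2)/(6·1)=570/149, b=Δ2−h2·(2M2+M3)/6=-934/149
seg 3: a=-5, c=M3/2=882/149, d=(M4−M3)/(6·2)=-735/596, b=Δ3−h3·(2M3+M4)/6=-880/149
seg 4: a=-3, c=M4/2=-441/298, d=(M5−M4)/(6·2)=147/596, b=Δ4−h4·(2M4+M5)/6=443/149
t_q=9/4 → seg 0, τ=9/4; S=-1+23/596·τ+0·τ²+191/1788·τ³=11581/38144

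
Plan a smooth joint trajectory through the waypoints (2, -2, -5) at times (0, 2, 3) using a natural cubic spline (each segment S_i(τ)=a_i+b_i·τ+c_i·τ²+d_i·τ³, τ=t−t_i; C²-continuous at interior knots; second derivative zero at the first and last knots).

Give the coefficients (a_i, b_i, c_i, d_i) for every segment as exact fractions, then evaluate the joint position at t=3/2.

  seg 0: a=2 b=-5/3 c=0 d=-1/12
  seg 1: a=-2 b=-8/3 c=-1/2 d=1/6
S(3/2) = -25/32

Δ: Δ0=-2, Δ1=-3
row 1: diag=6, rhs=-6; c'=1/6, d'=-1
back: M1=-1
M: M0=0, M1=-1, M2=0
seg 0: a=2, c=M0/2=0, d=(M1−M0)/(6·2)=-1/12, b=Δ0−h0·(2M0+M1)/6=-5/3
seg 1: a=-2, c=M1/2=-1/2, d=(M2−M1)/(6·1)=1/6, b=Δ1−h1·(2M1+M2)/6=-8/3
t_q=3/2 → seg 0, τ=3/2; S=2+-5/3·τ+0·τ²+-1/12·τ³=-25/32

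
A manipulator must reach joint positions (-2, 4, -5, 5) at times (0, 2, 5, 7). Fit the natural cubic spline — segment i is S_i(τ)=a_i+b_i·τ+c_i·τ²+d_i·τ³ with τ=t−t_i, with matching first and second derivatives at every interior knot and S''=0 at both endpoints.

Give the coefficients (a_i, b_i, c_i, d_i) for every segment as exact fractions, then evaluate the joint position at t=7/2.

  seg 0: a=-2 b=63/13 c=0 d=-6/13
  seg 1: a=4 b=-9/13 c=-36/13 d=2/3
  seg 2: a=-5 b=9/13 c=42/13 d=-7/13
S(7/2) = -53/52

Δ: Δ0=3, Δ1=-3, Δ2=5
row 1: diag=10, rhs=-36; c'=3/10, d'=-18/5
row 2: denom=10−3·3/10=91/10; d'=(48−3·-18/5)/(91/10)=84/13
back: M2=84/13
back: M1=-18/5−3/10·84/13=-72/13
M: M0=0, M1=-72/13, M2=84/13, M3=0
seg 0: a=-2, c=M0/2=0, d=(M1−M0)/(6·2)=-6/13, b=Δ0−h0·(2M0+M1)/6=63/13
seg 1: a=4, c=M1/2=-36/13, d=(M2−M1)/(6·3)=2/3, b=Δ1−h1·(2M1+M2)/6=-9/13
seg 2: a=-5, c=M2/2=42/13, d=(M3−M2)/(6·2)=-7/13, b=Δ2−h2·(2M2+M3)/6=9/13
t_q=7/2 → seg 1, τ=3/2; S=4+-9/13·τ+-36/13·τ²+2/3·τ³=-53/52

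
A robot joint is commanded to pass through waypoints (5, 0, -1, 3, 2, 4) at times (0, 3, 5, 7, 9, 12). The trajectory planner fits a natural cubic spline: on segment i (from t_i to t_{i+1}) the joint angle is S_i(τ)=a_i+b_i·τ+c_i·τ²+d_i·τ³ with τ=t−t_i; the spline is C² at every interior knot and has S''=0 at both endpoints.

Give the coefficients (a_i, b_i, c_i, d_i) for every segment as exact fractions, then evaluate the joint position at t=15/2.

Δ: Δ0=-5/3, Δ1=-1/2, Δ2=2, Δ3=-1/2, Δ4=2/3
row 1: diag=10, rhs=7; c'=1/5, d'=7/10
row 2: denom=8−2·1/5=38/5; d'=(15−2·7/10)/(38/5)=34/19
row 3: denom=8−2·5/19=142/19; d'=(-15−2·34/19)/(142/19)=-353/142
row 4: denom=10−2·19/71=672/71; d'=(7−2·-353/142)/(672/71)=425/336
back: M4=425/336
back: M3=-353/142−19/71·425/336=-949/336
back: M2=34/19−5/19·-949/336=851/336
back: M1=7/10−1/5·851/336=65/336
M: M0=0, M1=65/336, M2=851/336, M3=-949/336, M4=425/336, M5=0
seg 0: a=5, c=M0/2=0, d=(M1−M0)/(6·3)=65/6048, b=Δ0−h0·(2M0+M1)/6=-395/224
seg 1: a=0, c=M1/2=65/672, d=(M2−M1)/(6·2)=131/672, b=Δ1−h1·(2M1+M2)/6=-165/112
seg 2: a=-1, c=M2/2=851/672, d=(M3−M2)/(6·2)=-25/56, b=Δ2−h2·(2M2+M3)/6=421/336
seg 3: a=3, c=M3/2=-949/672, d=(M4−M3)/(6·2)=229/672, b=Δ3−h3·(2M3+M4)/6=323/336
seg 4: a=2, c=M4/2=425/672, d=(M5−M4)/(6·3)=-425/6048, b=Δ4−h4·(2M4+M5)/6=-67/112
t_q=15/2 → seg 3, τ=1/2; S=3+323/336·τ+-949/672·τ²+229/672·τ³=5681/1792

  seg 0: a=5 b=-395/224 c=0 d=65/6048
  seg 1: a=0 b=-165/112 c=65/672 d=131/672
  seg 2: a=-1 b=421/336 c=851/672 d=-25/56
  seg 3: a=3 b=323/336 c=-949/672 d=229/672
  seg 4: a=2 b=-67/112 c=425/672 d=-425/6048
S(15/2) = 5681/1792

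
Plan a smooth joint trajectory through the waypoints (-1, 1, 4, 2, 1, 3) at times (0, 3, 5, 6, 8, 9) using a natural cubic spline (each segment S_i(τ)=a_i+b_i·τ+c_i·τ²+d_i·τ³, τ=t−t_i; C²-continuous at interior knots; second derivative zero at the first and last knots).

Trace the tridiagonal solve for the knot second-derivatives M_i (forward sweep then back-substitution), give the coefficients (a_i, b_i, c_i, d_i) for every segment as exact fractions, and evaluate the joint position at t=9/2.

Δ: Δ0=2/3, Δ1=3/2, Δ2=-2, Δ3=-1/2, Δ4=2
row 1: diag=10, rhs=5; c'=1/5, d'=1/2
row 2: denom=6−2·1/5=28/5; d'=(-21−2·1/2)/(28/5)=-55/14
row 3: denom=6−1·5/28=163/28; d'=(9−1·-55/14)/(163/28)=362/163
row 4: denom=6−2·56/163=866/163; d'=(15−2·362/163)/(866/163)=1721/866
back: M4=1721/866
back: M3=362/163−56/163·1721/866=666/433
back: M2=-55/14−5/28·666/433=-1820/433
back: M1=1/2−1/5·-1820/433=1161/866
M: M0=0, M1=1161/866, M2=-1820/433, M3=666/433, M4=1721/866, M5=0
seg 0: a=-1, c=M0/2=0, d=(M1−M0)/(6·3)=129/1732, b=Δ0−h0·(2M0+M1)/6=-19/5196
seg 1: a=1, c=M1/2=1161/1732, d=(M2−M1)/(6·2)=-4801/10392, b=Δ1−h1·(2M1+M2)/6=5215/2598
seg 2: a=4, c=M2/2=-910/433, d=(M3−M2)/(6·1)=1243/1299, b=Δ2−h2·(2M2+M3)/6=-1111/1299
seg 3: a=2, c=M3/2=333/433, d=(M4−M3)/(6·2)=389/10392, b=Δ3−h3·(2M3+M4)/6=-2842/1299
seg 4: a=1, c=M4/2=1721/1732, d=(M5−M4)/(6·1)=-1721/5196, b=Δ4−h4·(2M4+M5)/6=3475/2598
t_q=9/2 → seg 1, τ=3/2; S=1+5215/2598·τ+1161/1732·τ²+-4801/10392·τ³=109739/27712

  seg 0: a=-1 b=-19/5196 c=0 d=129/1732
  seg 1: a=1 b=5215/2598 c=1161/1732 d=-4801/10392
  seg 2: a=4 b=-1111/1299 c=-910/433 d=1243/1299
  seg 3: a=2 b=-2842/1299 c=333/433 d=389/10392
  seg 4: a=1 b=3475/2598 c=1721/1732 d=-1721/5196
S(9/2) = 109739/27712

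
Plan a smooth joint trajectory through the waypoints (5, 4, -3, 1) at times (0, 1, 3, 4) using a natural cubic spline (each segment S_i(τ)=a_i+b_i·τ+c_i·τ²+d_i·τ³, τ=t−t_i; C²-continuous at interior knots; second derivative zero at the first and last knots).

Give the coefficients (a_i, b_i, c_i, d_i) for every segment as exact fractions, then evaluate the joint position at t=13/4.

  seg 0: a=5 b=-1/16 c=0 d=-15/16
  seg 1: a=4 b=-23/8 c=-45/16 d=5/4
  seg 2: a=-3 b=7/8 c=75/16 d=-25/16
S(13/4) = -2573/1024

Δ: Δ0=-1, Δ1=-7/2, Δ2=4
row 1: diag=6, rhs=-15; c'=1/3, d'=-5/2
row 2: denom=6−2·1/3=16/3; d'=(45−2·-5/2)/(16/3)=75/8
back: M2=75/8
back: M1=-5/2−1/3·75/8=-45/8
M: M0=0, M1=-45/8, M2=75/8, M3=0
seg 0: a=5, c=M0/2=0, d=(M1−M0)/(6·1)=-15/16, b=Δ0−h0·(2M0+M1)/6=-1/16
seg 1: a=4, c=M1/2=-45/16, d=(M2−M1)/(6·2)=5/4, b=Δ1−h1·(2M1+M2)/6=-23/8
seg 2: a=-3, c=M2/2=75/16, d=(M3−M2)/(6·1)=-25/16, b=Δ2−h2·(2M2+M3)/6=7/8
t_q=13/4 → seg 2, τ=1/4; S=-3+7/8·τ+75/16·τ²+-25/16·τ³=-2573/1024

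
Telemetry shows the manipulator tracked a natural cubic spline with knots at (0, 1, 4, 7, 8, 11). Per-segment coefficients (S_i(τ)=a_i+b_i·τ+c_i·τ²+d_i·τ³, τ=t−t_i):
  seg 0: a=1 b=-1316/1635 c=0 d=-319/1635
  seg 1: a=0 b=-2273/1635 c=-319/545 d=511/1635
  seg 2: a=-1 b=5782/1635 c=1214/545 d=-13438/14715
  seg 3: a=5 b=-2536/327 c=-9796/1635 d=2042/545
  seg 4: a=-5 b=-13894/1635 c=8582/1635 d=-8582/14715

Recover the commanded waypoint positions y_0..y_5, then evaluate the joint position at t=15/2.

y_0 = S_0(0) = a_0 = 1
y_1 = S_1(0) = a_1 = 0
y_2 = S_2(0) = a_2 = -1
y_3 = S_3(0) = a_3 = 5
y_4 = S_4(0) = a_4 = -5
y_5 = S_4(3) = 1
t_q=15/2 is in segment 3 (τ=1/2); S_3(τ)=607/6540

y_0=1 y_1=0 y_2=-1 y_3=5 y_4=-5 y_5=1
S(15/2) = 607/6540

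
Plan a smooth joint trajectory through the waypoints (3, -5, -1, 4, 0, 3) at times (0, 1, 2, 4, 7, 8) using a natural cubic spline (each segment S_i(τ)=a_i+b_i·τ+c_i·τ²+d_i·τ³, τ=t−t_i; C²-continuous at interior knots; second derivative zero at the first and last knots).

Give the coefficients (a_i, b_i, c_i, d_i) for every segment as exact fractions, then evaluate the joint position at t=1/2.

  seg 0: a=3 b=-14389/1290 c=0 d=4069/1290
  seg 1: a=-5 b=-1091/645 c=4069/430 d=-973/258
  seg 2: a=-1 b=7637/1290 c=-398/215 d=91/1290
  seg 3: a=4 b=-823/1290 c=-307/215 d=1543/3870
  seg 4: a=0 b=1006/645 c=929/430 d=-929/1290
S(1/2) = -7509/3440

Δ: Δ0=-8, Δ1=4, Δ2=5/2, Δ3=-4/3, Δ4=3
row 1: diag=4, rhs=72; c'=1/4, d'=18
row 2: denom=6−1·1/4=23/4; d'=(-9−1·18)/(23/4)=-108/23
row 3: denom=10−2·8/23=214/23; d'=(-23−2·-108/23)/(214/23)=-313/214
row 4: denom=8−3·69/214=1505/214; d'=(26−3·-313/214)/(1505/214)=929/215
back: M4=929/215
back: M3=-313/214−69/214·929/215=-614/215
back: M2=-108/23−8/23·-614/215=-796/215
back: M1=18−1/4·-796/215=4069/215
M: M0=0, M1=4069/215, M2=-796/215, M3=-614/215, M4=929/215, M5=0
seg 0: a=3, c=M0/2=0, d=(M1−M0)/(6·1)=4069/1290, b=Δ0−h0·(2M0+M1)/6=-14389/1290
seg 1: a=-5, c=M1/2=4069/430, d=(M2−M1)/(6·1)=-973/258, b=Δ1−h1·(2M1+M2)/6=-1091/645
seg 2: a=-1, c=M2/2=-398/215, d=(M3−M2)/(6·2)=91/1290, b=Δ2−h2·(2M2+M3)/6=7637/1290
seg 3: a=4, c=M3/2=-307/215, d=(M4−M3)/(6·3)=1543/3870, b=Δ3−h3·(2M3+M4)/6=-823/1290
seg 4: a=0, c=M4/2=929/430, d=(M5−M4)/(6·1)=-929/1290, b=Δ4−h4·(2M4+M5)/6=1006/645
t_q=1/2 → seg 0, τ=1/2; S=3+-14389/1290·τ+0·τ²+4069/1290·τ³=-7509/3440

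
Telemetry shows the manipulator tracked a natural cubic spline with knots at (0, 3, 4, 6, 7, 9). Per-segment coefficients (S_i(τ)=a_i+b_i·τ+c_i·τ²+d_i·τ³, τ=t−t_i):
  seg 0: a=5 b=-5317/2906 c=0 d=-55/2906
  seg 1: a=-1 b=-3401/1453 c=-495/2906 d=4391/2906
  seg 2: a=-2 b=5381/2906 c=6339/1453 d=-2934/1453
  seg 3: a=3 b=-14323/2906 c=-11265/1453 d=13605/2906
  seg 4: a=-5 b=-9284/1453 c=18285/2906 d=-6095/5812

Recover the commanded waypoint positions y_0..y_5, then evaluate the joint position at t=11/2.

y_0=5 y_1=-1 y_2=-2 y_3=3 y_4=-5 y_5=-1
S(11/2) = 21961/5812

y_0 = S_0(0) = a_0 = 5
y_1 = S_1(0) = a_1 = -1
y_2 = S_2(0) = a_2 = -2
y_3 = S_3(0) = a_3 = 3
y_4 = S_4(0) = a_4 = -5
y_5 = S_4(2) = -1
t_q=11/2 is in segment 2 (τ=3/2); S_2(τ)=21961/5812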